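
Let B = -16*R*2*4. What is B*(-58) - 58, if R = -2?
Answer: -14906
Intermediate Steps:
B = 256 (B = -16*(-2*2)*4 = -(-64)*4 = -16*(-16) = 256)
B*(-58) - 58 = 256*(-58) - 58 = -14848 - 58 = -14906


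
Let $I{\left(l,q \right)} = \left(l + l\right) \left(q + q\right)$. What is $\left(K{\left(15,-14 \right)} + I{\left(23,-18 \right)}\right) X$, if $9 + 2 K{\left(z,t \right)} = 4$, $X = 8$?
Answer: $-13268$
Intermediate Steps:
$I{\left(l,q \right)} = 4 l q$ ($I{\left(l,q \right)} = 2 l 2 q = 4 l q$)
$K{\left(z,t \right)} = - \frac{5}{2}$ ($K{\left(z,t \right)} = - \frac{9}{2} + \frac{1}{2} \cdot 4 = - \frac{9}{2} + 2 = - \frac{5}{2}$)
$\left(K{\left(15,-14 \right)} + I{\left(23,-18 \right)}\right) X = \left(- \frac{5}{2} + 4 \cdot 23 \left(-18\right)\right) 8 = \left(- \frac{5}{2} - 1656\right) 8 = \left(- \frac{3317}{2}\right) 8 = -13268$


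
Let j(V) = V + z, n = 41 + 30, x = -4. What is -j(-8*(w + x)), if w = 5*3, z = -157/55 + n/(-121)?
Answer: 55322/605 ≈ 91.441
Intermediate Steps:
n = 71
z = -2082/605 (z = -157/55 + 71/(-121) = -157*1/55 + 71*(-1/121) = -157/55 - 71/121 = -2082/605 ≈ -3.4413)
w = 15
j(V) = -2082/605 + V (j(V) = V - 2082/605 = -2082/605 + V)
-j(-8*(w + x)) = -(-2082/605 - 8*(15 - 4)) = -(-2082/605 - 8*11) = -(-2082/605 - 88) = -1*(-55322/605) = 55322/605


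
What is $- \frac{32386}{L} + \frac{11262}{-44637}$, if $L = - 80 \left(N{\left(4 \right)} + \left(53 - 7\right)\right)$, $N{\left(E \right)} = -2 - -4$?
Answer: $\frac{233727967}{28567680} \approx 8.1815$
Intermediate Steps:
$N{\left(E \right)} = 2$ ($N{\left(E \right)} = -2 + 4 = 2$)
$L = -3840$ ($L = - 80 \left(2 + \left(53 - 7\right)\right) = - 80 \left(2 + 46\right) = \left(-80\right) 48 = -3840$)
$- \frac{32386}{L} + \frac{11262}{-44637} = - \frac{32386}{-3840} + \frac{11262}{-44637} = \left(-32386\right) \left(- \frac{1}{3840}\right) + 11262 \left(- \frac{1}{44637}\right) = \frac{16193}{1920} - \frac{3754}{14879} = \frac{233727967}{28567680}$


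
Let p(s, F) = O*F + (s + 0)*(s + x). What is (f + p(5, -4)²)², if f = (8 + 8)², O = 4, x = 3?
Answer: 692224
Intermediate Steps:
p(s, F) = 4*F + s*(3 + s) (p(s, F) = 4*F + (s + 0)*(s + 3) = 4*F + s*(3 + s))
f = 256 (f = 16² = 256)
(f + p(5, -4)²)² = (256 + (5² + 3*5 + 4*(-4))²)² = (256 + (25 + 15 - 16)²)² = (256 + 24²)² = (256 + 576)² = 832² = 692224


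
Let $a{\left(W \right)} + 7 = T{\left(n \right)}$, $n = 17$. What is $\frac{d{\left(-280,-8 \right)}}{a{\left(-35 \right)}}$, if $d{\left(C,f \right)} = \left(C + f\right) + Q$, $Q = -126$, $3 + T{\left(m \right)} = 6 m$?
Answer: $- \frac{9}{2} \approx -4.5$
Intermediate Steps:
$T{\left(m \right)} = -3 + 6 m$
$a{\left(W \right)} = 92$ ($a{\left(W \right)} = -7 + \left(-3 + 6 \cdot 17\right) = -7 + \left(-3 + 102\right) = -7 + 99 = 92$)
$d{\left(C,f \right)} = -126 + C + f$ ($d{\left(C,f \right)} = \left(C + f\right) - 126 = -126 + C + f$)
$\frac{d{\left(-280,-8 \right)}}{a{\left(-35 \right)}} = \frac{-126 - 280 - 8}{92} = \left(-414\right) \frac{1}{92} = - \frac{9}{2}$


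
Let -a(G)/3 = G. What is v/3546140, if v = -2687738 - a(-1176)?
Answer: -1345633/1773070 ≈ -0.75893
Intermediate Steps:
a(G) = -3*G
v = -2691266 (v = -2687738 - (-3)*(-1176) = -2687738 - 1*3528 = -2687738 - 3528 = -2691266)
v/3546140 = -2691266/3546140 = -2691266*1/3546140 = -1345633/1773070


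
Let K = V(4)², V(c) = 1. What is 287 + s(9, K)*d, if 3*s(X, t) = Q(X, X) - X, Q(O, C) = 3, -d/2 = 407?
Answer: 1915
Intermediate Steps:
d = -814 (d = -2*407 = -814)
K = 1 (K = 1² = 1)
s(X, t) = 1 - X/3 (s(X, t) = (3 - X)/3 = 1 - X/3)
287 + s(9, K)*d = 287 + (1 - ⅓*9)*(-814) = 287 + (1 - 3)*(-814) = 287 - 2*(-814) = 287 + 1628 = 1915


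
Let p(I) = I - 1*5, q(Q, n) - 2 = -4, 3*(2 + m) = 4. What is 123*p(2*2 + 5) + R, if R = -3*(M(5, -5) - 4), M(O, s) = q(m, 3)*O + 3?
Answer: 525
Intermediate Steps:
m = -⅔ (m = -2 + (⅓)*4 = -2 + 4/3 = -⅔ ≈ -0.66667)
q(Q, n) = -2 (q(Q, n) = 2 - 4 = -2)
p(I) = -5 + I (p(I) = I - 5 = -5 + I)
M(O, s) = 3 - 2*O (M(O, s) = -2*O + 3 = 3 - 2*O)
R = 33 (R = -3*((3 - 2*5) - 4) = -3*((3 - 10) - 4) = -3*(-7 - 4) = -3*(-11) = 33)
123*p(2*2 + 5) + R = 123*(-5 + (2*2 + 5)) + 33 = 123*(-5 + (4 + 5)) + 33 = 123*(-5 + 9) + 33 = 123*4 + 33 = 492 + 33 = 525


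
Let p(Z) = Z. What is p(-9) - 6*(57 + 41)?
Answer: -597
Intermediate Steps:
p(-9) - 6*(57 + 41) = -9 - 6*(57 + 41) = -9 - 6*98 = -9 - 588 = -597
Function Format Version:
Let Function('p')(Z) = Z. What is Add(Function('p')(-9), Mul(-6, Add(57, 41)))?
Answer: -597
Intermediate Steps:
Add(Function('p')(-9), Mul(-6, Add(57, 41))) = Add(-9, Mul(-6, Add(57, 41))) = Add(-9, Mul(-6, 98)) = Add(-9, -588) = -597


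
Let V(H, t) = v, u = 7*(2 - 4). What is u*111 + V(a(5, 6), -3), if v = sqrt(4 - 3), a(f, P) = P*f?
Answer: -1553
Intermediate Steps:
u = -14 (u = 7*(-2) = -14)
v = 1 (v = sqrt(1) = 1)
V(H, t) = 1
u*111 + V(a(5, 6), -3) = -14*111 + 1 = -1554 + 1 = -1553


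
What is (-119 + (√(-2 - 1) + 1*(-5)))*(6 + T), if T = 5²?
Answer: -3844 + 31*I*√3 ≈ -3844.0 + 53.694*I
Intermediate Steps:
T = 25
(-119 + (√(-2 - 1) + 1*(-5)))*(6 + T) = (-119 + (√(-2 - 1) + 1*(-5)))*(6 + 25) = (-119 + (√(-3) - 5))*31 = (-119 + (I*√3 - 5))*31 = (-119 + (-5 + I*√3))*31 = (-124 + I*√3)*31 = -3844 + 31*I*√3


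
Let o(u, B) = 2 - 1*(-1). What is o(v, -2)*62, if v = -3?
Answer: 186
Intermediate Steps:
o(u, B) = 3 (o(u, B) = 2 + 1 = 3)
o(v, -2)*62 = 3*62 = 186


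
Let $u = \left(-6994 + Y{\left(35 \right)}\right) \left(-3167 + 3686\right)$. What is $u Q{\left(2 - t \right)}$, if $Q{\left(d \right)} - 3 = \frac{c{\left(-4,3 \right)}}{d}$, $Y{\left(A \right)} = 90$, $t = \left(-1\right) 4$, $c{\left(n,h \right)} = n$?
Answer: $-8360744$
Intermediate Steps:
$t = -4$
$Q{\left(d \right)} = 3 - \frac{4}{d}$
$u = -3583176$ ($u = \left(-6994 + 90\right) \left(-3167 + 3686\right) = \left(-6904\right) 519 = -3583176$)
$u Q{\left(2 - t \right)} = - 3583176 \left(3 - \frac{4}{2 - -4}\right) = - 3583176 \left(3 - \frac{4}{2 + 4}\right) = - 3583176 \left(3 - \frac{4}{6}\right) = - 3583176 \left(3 - \frac{2}{3}\right) = \left(-3583176\right) \frac{7}{3} = -8360744$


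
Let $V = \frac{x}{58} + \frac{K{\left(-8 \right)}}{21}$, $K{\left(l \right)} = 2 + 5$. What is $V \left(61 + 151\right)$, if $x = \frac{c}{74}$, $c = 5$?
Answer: $\frac{228271}{3219} \approx 70.914$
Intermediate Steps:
$x = \frac{5}{74} \approx 0.067568$
$K{\left(l \right)} = 7$
$V = \frac{4307}{12876}$ ($V = \frac{5}{74 \cdot 58} + \frac{7}{21} = \frac{5}{74} \cdot \frac{1}{58} + 7 \cdot \frac{1}{21} = \frac{5}{4292} + \frac{1}{3} = \frac{4307}{12876} \approx 0.3345$)
$V \left(61 + 151\right) = \frac{4307 \left(61 + 151\right)}{12876} = \frac{4307}{12876} \cdot 212 = \frac{228271}{3219}$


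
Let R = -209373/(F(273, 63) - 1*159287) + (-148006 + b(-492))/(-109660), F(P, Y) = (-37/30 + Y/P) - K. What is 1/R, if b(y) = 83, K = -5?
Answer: 6812119883860/18143370479633 ≈ 0.37546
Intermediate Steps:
F(P, Y) = 113/30 + Y/P (F(P, Y) = (-37/30 + Y/P) - 1*(-5) = (-37*1/30 + Y/P) + 5 = (-37/30 + Y/P) + 5 = 113/30 + Y/P)
R = 18143370479633/6812119883860 (R = -209373/((113/30 + 63/273) - 1*159287) + (-148006 + 83)/(-109660) = -209373/((113/30 + 63*(1/273)) - 159287) - 147923*(-1/109660) = -209373/((113/30 + 3/13) - 159287) + 147923/109660 = -209373/(1559/390 - 159287) + 147923/109660 = -209373/(-62120371/390) + 147923/109660 = -209373*(-390/62120371) + 147923/109660 = 81655470/62120371 + 147923/109660 = 18143370479633/6812119883860 ≈ 2.6634)
1/R = 1/(18143370479633/6812119883860) = 6812119883860/18143370479633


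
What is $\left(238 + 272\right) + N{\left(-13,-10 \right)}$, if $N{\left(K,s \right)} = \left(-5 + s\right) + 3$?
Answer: $498$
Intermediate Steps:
$N{\left(K,s \right)} = -2 + s$
$\left(238 + 272\right) + N{\left(-13,-10 \right)} = \left(238 + 272\right) - 12 = 510 - 12 = 498$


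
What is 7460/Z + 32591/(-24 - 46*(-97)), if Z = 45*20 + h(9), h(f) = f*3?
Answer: 63319337/4114026 ≈ 15.391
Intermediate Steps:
h(f) = 3*f
Z = 927 (Z = 45*20 + 3*9 = 900 + 27 = 927)
7460/Z + 32591/(-24 - 46*(-97)) = 7460/927 + 32591/(-24 - 46*(-97)) = 7460*(1/927) + 32591/(-24 + 4462) = 7460/927 + 32591/4438 = 63319337/4114026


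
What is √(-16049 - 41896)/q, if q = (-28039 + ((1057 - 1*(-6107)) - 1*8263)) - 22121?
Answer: -I*√57945/51259 ≈ -0.0046961*I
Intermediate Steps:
q = -51259 (q = (-28039 + ((1057 + 6107) - 8263)) - 22121 = (-28039 + (7164 - 8263)) - 22121 = (-28039 - 1099) - 22121 = -29138 - 22121 = -51259)
√(-16049 - 41896)/q = √(-16049 - 41896)/(-51259) = √(-57945)*(-1/51259) = (I*√57945)*(-1/51259) = -I*√57945/51259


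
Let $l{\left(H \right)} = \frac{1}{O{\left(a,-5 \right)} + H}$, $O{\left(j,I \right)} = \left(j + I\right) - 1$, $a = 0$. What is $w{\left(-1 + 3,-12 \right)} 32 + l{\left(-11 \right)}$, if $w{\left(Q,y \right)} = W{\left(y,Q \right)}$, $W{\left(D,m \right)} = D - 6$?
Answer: $- \frac{9793}{17} \approx -576.06$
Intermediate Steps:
$W{\left(D,m \right)} = -6 + D$ ($W{\left(D,m \right)} = D - 6 = -6 + D$)
$O{\left(j,I \right)} = -1 + I + j$ ($O{\left(j,I \right)} = \left(I + j\right) - 1 = -1 + I + j$)
$w{\left(Q,y \right)} = -6 + y$
$l{\left(H \right)} = \frac{1}{-6 + H}$ ($l{\left(H \right)} = \frac{1}{\left(-1 - 5 + 0\right) + H} = \frac{1}{-6 + H}$)
$w{\left(-1 + 3,-12 \right)} 32 + l{\left(-11 \right)} = \left(-6 - 12\right) 32 + \frac{1}{-6 - 11} = \left(-18\right) 32 + \frac{1}{-17} = -576 - \frac{1}{17} = - \frac{9793}{17}$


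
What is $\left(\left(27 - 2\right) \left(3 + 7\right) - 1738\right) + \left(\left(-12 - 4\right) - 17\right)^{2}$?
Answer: $-399$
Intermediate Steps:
$\left(\left(27 - 2\right) \left(3 + 7\right) - 1738\right) + \left(\left(-12 - 4\right) - 17\right)^{2} = \left(25 \cdot 10 - 1738\right) + \left(\left(-12 - 4\right) - 17\right)^{2} = \left(250 - 1738\right) + \left(-16 - 17\right)^{2} = -1488 + \left(-33\right)^{2} = -1488 + 1089 = -399$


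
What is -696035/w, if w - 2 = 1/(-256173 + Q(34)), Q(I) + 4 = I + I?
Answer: -178260827815/512217 ≈ -3.4802e+5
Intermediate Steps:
Q(I) = -4 + 2*I (Q(I) = -4 + (I + I) = -4 + 2*I)
w = 512217/256109 (w = 2 + 1/(-256173 + (-4 + 2*34)) = 2 + 1/(-256173 + (-4 + 68)) = 2 + 1/(-256173 + 64) = 2 + 1/(-256109) = 2 - 1/256109 = 512217/256109 ≈ 2.0000)
-696035/w = -696035/512217/256109 = -696035*256109/512217 = -178260827815/512217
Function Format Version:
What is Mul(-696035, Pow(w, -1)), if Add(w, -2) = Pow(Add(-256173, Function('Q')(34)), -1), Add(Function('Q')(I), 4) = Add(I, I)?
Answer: Rational(-178260827815, 512217) ≈ -3.4802e+5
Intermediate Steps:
Function('Q')(I) = Add(-4, Mul(2, I)) (Function('Q')(I) = Add(-4, Add(I, I)) = Add(-4, Mul(2, I)))
w = Rational(512217, 256109) (w = Add(2, Pow(Add(-256173, Add(-4, Mul(2, 34))), -1)) = Add(2, Pow(Add(-256173, Add(-4, 68)), -1)) = Add(2, Pow(Add(-256173, 64), -1)) = Add(2, Pow(-256109, -1)) = Add(2, Rational(-1, 256109)) = Rational(512217, 256109) ≈ 2.0000)
Mul(-696035, Pow(w, -1)) = Mul(-696035, Pow(Rational(512217, 256109), -1)) = Mul(-696035, Rational(256109, 512217)) = Rational(-178260827815, 512217)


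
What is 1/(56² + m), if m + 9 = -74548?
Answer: -1/71421 ≈ -1.4001e-5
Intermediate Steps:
m = -74557 (m = -9 - 74548 = -74557)
1/(56² + m) = 1/(56² - 74557) = 1/(3136 - 74557) = 1/(-71421) = -1/71421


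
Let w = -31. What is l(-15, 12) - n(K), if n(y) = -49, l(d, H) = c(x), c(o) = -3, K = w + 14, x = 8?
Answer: 46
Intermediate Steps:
K = -17 (K = -31 + 14 = -17)
l(d, H) = -3
l(-15, 12) - n(K) = -3 - 1*(-49) = -3 + 49 = 46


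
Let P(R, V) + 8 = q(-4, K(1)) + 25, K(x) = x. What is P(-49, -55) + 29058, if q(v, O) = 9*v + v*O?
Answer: 29035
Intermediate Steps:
q(v, O) = 9*v + O*v
P(R, V) = -23 (P(R, V) = -8 + (-4*(9 + 1) + 25) = -8 + (-4*10 + 25) = -8 + (-40 + 25) = -8 - 15 = -23)
P(-49, -55) + 29058 = -23 + 29058 = 29035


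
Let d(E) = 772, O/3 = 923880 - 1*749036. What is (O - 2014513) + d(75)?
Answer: -1489209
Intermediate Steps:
O = 524532 (O = 3*(923880 - 1*749036) = 3*(923880 - 749036) = 3*174844 = 524532)
(O - 2014513) + d(75) = (524532 - 2014513) + 772 = -1489981 + 772 = -1489209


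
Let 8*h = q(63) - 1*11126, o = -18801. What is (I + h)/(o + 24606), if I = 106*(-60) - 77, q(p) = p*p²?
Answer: 4165/1032 ≈ 4.0359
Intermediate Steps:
q(p) = p³
I = -6437 (I = -6360 - 77 = -6437)
h = 238921/8 (h = (63³ - 1*11126)/8 = (250047 - 11126)/8 = (⅛)*238921 = 238921/8 ≈ 29865.)
(I + h)/(o + 24606) = (-6437 + 238921/8)/(-18801 + 24606) = (187425/8)/5805 = (187425/8)*(1/5805) = 4165/1032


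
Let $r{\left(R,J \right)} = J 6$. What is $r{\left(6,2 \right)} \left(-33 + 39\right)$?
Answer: $72$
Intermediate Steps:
$r{\left(R,J \right)} = 6 J$
$r{\left(6,2 \right)} \left(-33 + 39\right) = 6 \cdot 2 \left(-33 + 39\right) = 12 \cdot 6 = 72$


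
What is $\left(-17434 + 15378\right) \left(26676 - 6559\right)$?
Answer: $-41360552$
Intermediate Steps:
$\left(-17434 + 15378\right) \left(26676 - 6559\right) = \left(-2056\right) 20117 = -41360552$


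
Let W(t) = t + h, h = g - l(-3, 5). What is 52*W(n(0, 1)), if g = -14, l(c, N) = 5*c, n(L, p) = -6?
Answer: -260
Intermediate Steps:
h = 1 (h = -14 - 5*(-3) = -14 - 1*(-15) = -14 + 15 = 1)
W(t) = 1 + t (W(t) = t + 1 = 1 + t)
52*W(n(0, 1)) = 52*(1 - 6) = 52*(-5) = -260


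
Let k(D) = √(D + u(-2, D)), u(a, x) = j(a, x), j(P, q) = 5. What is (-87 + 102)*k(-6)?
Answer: 15*I ≈ 15.0*I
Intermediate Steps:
u(a, x) = 5
k(D) = √(5 + D) (k(D) = √(D + 5) = √(5 + D))
(-87 + 102)*k(-6) = (-87 + 102)*√(5 - 6) = 15*√(-1) = 15*I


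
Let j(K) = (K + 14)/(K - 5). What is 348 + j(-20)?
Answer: 8706/25 ≈ 348.24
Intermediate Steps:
j(K) = (14 + K)/(-5 + K)
348 + j(-20) = 348 + (14 - 20)/(-5 - 20) = 348 - 6/(-25) = 348 - 1/25*(-6) = 348 + 6/25 = 8706/25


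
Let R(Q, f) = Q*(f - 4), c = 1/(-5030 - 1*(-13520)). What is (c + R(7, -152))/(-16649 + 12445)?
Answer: 9271079/35691960 ≈ 0.25975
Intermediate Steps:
c = 1/8490 (c = 1/(-5030 + 13520) = 1/8490 ≈ 0.00011779)
R(Q, f) = Q*(-4 + f)
(c + R(7, -152))/(-16649 + 12445) = (1/8490 + 7*(-4 - 152))/(-16649 + 12445) = (1/8490 + 7*(-156))/(-4204) = (1/8490 - 1092)*(-1/4204) = -9271079/8490*(-1/4204) = 9271079/35691960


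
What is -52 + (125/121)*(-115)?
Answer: -20667/121 ≈ -170.80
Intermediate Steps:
-52 + (125/121)*(-115) = -52 - 14375/121 = -20667/121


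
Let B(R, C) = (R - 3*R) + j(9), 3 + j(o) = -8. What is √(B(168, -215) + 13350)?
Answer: √13003 ≈ 114.03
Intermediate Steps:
j(o) = -11 (j(o) = -3 - 8 = -11)
B(R, C) = -11 - 2*R (B(R, C) = (R - 3*R) - 11 = -2*R - 11 = -11 - 2*R)
√(B(168, -215) + 13350) = √((-11 - 2*168) + 13350) = √((-11 - 336) + 13350) = √(-347 + 13350) = √13003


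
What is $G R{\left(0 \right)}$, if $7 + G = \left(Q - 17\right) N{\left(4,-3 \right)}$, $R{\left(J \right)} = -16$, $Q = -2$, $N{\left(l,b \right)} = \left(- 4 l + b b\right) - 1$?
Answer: $-2320$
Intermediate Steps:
$N{\left(l,b \right)} = -1 + b^{2} - 4 l$ ($N{\left(l,b \right)} = \left(- 4 l + b^{2}\right) - 1 = \left(b^{2} - 4 l\right) - 1 = -1 + b^{2} - 4 l$)
$G = 145$ ($G = -7 + \left(-2 - 17\right) \left(-1 + \left(-3\right)^{2} - 16\right) = -7 - 19 \left(-1 + 9 - 16\right) = -7 - -152 = -7 + 152 = 145$)
$G R{\left(0 \right)} = 145 \left(-16\right) = -2320$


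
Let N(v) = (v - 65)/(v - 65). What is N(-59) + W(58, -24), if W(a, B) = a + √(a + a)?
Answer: 59 + 2*√29 ≈ 69.770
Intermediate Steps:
N(v) = 1 (N(v) = (-65 + v)/(-65 + v) = 1)
W(a, B) = a + √2*√a (W(a, B) = a + √(2*a) = a + √2*√a)
N(-59) + W(58, -24) = 1 + (58 + √2*√58) = 1 + (58 + 2*√29) = 59 + 2*√29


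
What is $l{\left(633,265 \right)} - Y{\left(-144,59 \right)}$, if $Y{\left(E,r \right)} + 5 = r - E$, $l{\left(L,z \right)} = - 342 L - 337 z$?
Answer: $-305989$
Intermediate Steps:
$Y{\left(E,r \right)} = -5 + r - E$ ($Y{\left(E,r \right)} = -5 - \left(E - r\right) = -5 + r - E$)
$l{\left(633,265 \right)} - Y{\left(-144,59 \right)} = \left(\left(-342\right) 633 - 89305\right) - \left(-5 + 59 - -144\right) = \left(-216486 - 89305\right) - \left(-5 + 59 + 144\right) = -305791 - 198 = -305989$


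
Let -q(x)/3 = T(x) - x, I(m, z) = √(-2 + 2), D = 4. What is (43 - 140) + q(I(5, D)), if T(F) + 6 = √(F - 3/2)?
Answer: -79 - 3*I*√6/2 ≈ -79.0 - 3.6742*I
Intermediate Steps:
I(m, z) = 0 (I(m, z) = √0 = 0)
T(F) = -6 + √(-3/2 + F) (T(F) = -6 + √(F - 3/2) = -6 + √(-3/2 + F))
q(x) = 18 + 3*x - 3*√(-6 + 4*x)/2 (q(x) = -3*((-6 + √(-6 + 4*x)/2) - x) = -3*(-6 + √(-6 + 4*x)/2 - x) = 18 + 3*x - 3*√(-6 + 4*x)/2)
(43 - 140) + q(I(5, D)) = (43 - 140) + (18 + 3*0 - 3*√(-6 + 4*0)/2) = -97 + (18 + 0 - 3*√(-6 + 0)/2) = -97 + (18 + 0 - 3*I*√6/2) = -97 + (18 - 3*I*√6/2) = -79 - 3*I*√6/2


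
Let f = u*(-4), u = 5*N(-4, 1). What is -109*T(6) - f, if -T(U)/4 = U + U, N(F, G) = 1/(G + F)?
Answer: 15676/3 ≈ 5225.3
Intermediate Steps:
N(F, G) = 1/(F + G)
u = -5/3 (u = 5/(-4 + 1) = 5/(-3) = 5*(-1/3) = -5/3 ≈ -1.6667)
f = 20/3 (f = -5/3*(-4) = 20/3 ≈ 6.6667)
T(U) = -8*U (T(U) = -4*(U + U) = -8*U)
-109*T(6) - f = -(-872)*6 - 1*20/3 = -109*(-48) - 20/3 = 5232 - 20/3 = 15676/3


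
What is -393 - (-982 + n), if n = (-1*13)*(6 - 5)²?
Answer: 602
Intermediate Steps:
n = -13 (n = -13*1² = -13*1 = -13)
-393 - (-982 + n) = -393 - (-982 - 13) = -393 - 1*(-995) = -393 + 995 = 602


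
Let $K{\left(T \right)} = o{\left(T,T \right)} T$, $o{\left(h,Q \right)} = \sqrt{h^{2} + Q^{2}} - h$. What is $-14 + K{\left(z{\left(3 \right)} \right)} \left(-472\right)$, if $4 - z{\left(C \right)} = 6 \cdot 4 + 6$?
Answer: $319058 + 319072 \sqrt{2} \approx 7.7029 \cdot 10^{5}$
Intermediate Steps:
$o{\left(h,Q \right)} = \sqrt{Q^{2} + h^{2}} - h$
$z{\left(C \right)} = -26$ ($z{\left(C \right)} = 4 - \left(6 \cdot 4 + 6\right) = 4 - \left(24 + 6\right) = 4 - 30 = -26$)
$K{\left(T \right)} = T \left(- T + \sqrt{2} \sqrt{T^{2}}\right)$ ($K{\left(T \right)} = \left(\sqrt{T^{2} + T^{2}} - T\right) T = \left(\sqrt{2 T^{2}} - T\right) T = \left(\sqrt{2} \sqrt{T^{2}} - T\right) T = \left(- T + \sqrt{2} \sqrt{T^{2}}\right) T = T \left(- T + \sqrt{2} \sqrt{T^{2}}\right)$)
$-14 + K{\left(z{\left(3 \right)} \right)} \left(-472\right) = -14 + - 26 \left(\left(-1\right) \left(-26\right) + \sqrt{2} \sqrt{\left(-26\right)^{2}}\right) \left(-472\right) = -14 + - 26 \left(26 + \sqrt{2} \sqrt{676}\right) \left(-472\right) = -14 + - 26 \left(26 + \sqrt{2} \cdot 26\right) \left(-472\right) = -14 + - 26 \left(26 + 26 \sqrt{2}\right) \left(-472\right) = -14 + \left(-676 - 676 \sqrt{2}\right) \left(-472\right) = -14 + \left(319072 + 319072 \sqrt{2}\right) = 319058 + 319072 \sqrt{2}$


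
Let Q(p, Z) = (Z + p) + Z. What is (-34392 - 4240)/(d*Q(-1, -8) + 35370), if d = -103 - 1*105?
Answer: -19316/19453 ≈ -0.99296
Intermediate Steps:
Q(p, Z) = p + 2*Z
d = -208 (d = -103 - 105 = -208)
(-34392 - 4240)/(d*Q(-1, -8) + 35370) = (-34392 - 4240)/(-208*(-1 + 2*(-8)) + 35370) = -38632/(-208*(-1 - 16) + 35370) = -38632/(-208*(-17) + 35370) = -38632/(3536 + 35370) = -38632/38906 = -38632*1/38906 = -19316/19453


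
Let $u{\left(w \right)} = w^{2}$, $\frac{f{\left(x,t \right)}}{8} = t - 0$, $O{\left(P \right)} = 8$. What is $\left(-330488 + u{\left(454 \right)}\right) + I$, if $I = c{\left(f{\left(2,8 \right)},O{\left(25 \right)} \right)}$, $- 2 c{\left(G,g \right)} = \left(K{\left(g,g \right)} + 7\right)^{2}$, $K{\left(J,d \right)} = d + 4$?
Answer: $- \frac{249105}{2} \approx -1.2455 \cdot 10^{5}$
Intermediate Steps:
$K{\left(J,d \right)} = 4 + d$
$f{\left(x,t \right)} = 8 t$ ($f{\left(x,t \right)} = 8 \left(t - 0\right) = 8 \left(t + 0\right) = 8 t$)
$c{\left(G,g \right)} = - \frac{\left(11 + g\right)^{2}}{2}$ ($c{\left(G,g \right)} = - \frac{\left(\left(4 + g\right) + 7\right)^{2}}{2} = - \frac{\left(11 + g\right)^{2}}{2}$)
$I = - \frac{361}{2}$ ($I = - \frac{\left(11 + 8\right)^{2}}{2} = - \frac{19^{2}}{2} = \left(- \frac{1}{2}\right) 361 = - \frac{361}{2} \approx -180.5$)
$\left(-330488 + u{\left(454 \right)}\right) + I = \left(-330488 + 454^{2}\right) - \frac{361}{2} = \left(-330488 + 206116\right) - \frac{361}{2} = -124372 - \frac{361}{2} = - \frac{249105}{2}$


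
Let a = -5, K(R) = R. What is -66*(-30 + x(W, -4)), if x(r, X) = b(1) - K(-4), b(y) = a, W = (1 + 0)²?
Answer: 2046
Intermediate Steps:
W = 1 (W = 1² = 1)
b(y) = -5
x(r, X) = -1 (x(r, X) = -5 - 1*(-4) = -5 + 4 = -1)
-66*(-30 + x(W, -4)) = -66*(-30 - 1) = -66*(-31) = 2046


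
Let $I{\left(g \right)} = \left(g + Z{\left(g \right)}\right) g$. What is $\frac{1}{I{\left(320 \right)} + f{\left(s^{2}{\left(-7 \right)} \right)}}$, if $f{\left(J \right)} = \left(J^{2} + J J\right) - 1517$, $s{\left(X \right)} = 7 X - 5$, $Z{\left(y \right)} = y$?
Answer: $\frac{1}{17209395} \approx 5.8108 \cdot 10^{-8}$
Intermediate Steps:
$s{\left(X \right)} = -5 + 7 X$
$f{\left(J \right)} = -1517 + 2 J^{2}$ ($f{\left(J \right)} = \left(J^{2} + J^{2}\right) - 1517 = 2 J^{2} - 1517 = -1517 + 2 J^{2}$)
$I{\left(g \right)} = 2 g^{2}$ ($I{\left(g \right)} = \left(g + g\right) g = 2 g g = 2 g^{2}$)
$\frac{1}{I{\left(320 \right)} + f{\left(s^{2}{\left(-7 \right)} \right)}} = \frac{1}{2 \cdot 320^{2} - \left(1517 - 2 \left(\left(-5 + 7 \left(-7\right)\right)^{2}\right)^{2}\right)} = \frac{1}{2 \cdot 102400 - \left(1517 - 2 \left(\left(-5 - 49\right)^{2}\right)^{2}\right)} = \frac{1}{204800 - \left(1517 - 2 \left(\left(-54\right)^{2}\right)^{2}\right)} = \frac{1}{204800 - \left(1517 - 2 \cdot 2916^{2}\right)} = \frac{1}{204800 + \left(-1517 + 2 \cdot 8503056\right)} = \frac{1}{204800 + \left(-1517 + 17006112\right)} = \frac{1}{204800 + 17004595} = \frac{1}{17209395}$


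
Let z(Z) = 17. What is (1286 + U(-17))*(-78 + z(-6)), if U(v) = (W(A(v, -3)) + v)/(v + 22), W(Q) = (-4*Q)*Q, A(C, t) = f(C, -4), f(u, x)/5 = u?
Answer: 1371707/5 ≈ 2.7434e+5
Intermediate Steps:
f(u, x) = 5*u
A(C, t) = 5*C
W(Q) = -4*Q**2
U(v) = (v - 100*v**2)/(22 + v) (U(v) = (-4*25*v**2 + v)/(v + 22) = (-100*v**2 + v)/(22 + v) = (v - 100*v**2)/(22 + v))
(1286 + U(-17))*(-78 + z(-6)) = (1286 - 17*(1 - 100*(-17))/(22 - 17))*(-78 + 17) = (1286 - 17*(1 + 1700)/5)*(-61) = (1286 - 17*1/5*1701)*(-61) = (1286 - 28917/5)*(-61) = -22487/5*(-61) = 1371707/5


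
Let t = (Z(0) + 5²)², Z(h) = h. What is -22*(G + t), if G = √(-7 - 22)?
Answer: -13750 - 22*I*√29 ≈ -13750.0 - 118.47*I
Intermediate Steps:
G = I*√29 (G = √(-29) = I*√29 ≈ 5.3852*I)
t = 625 (t = (0 + 5²)² = (0 + 25)² = 25² = 625)
-22*(G + t) = -22*(I*√29 + 625) = -22*(625 + I*√29) = -13750 - 22*I*√29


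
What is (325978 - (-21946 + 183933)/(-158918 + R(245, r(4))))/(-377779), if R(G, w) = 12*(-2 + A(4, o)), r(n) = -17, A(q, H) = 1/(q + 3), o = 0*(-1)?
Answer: -362678389105/420310115378 ≈ -0.86288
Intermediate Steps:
o = 0
A(q, H) = 1/(3 + q)
R(G, w) = -156/7 (R(G, w) = 12*(-2 + 1/(3 + 4)) = 12*(-2 + 1/7) = 12*(-13/7) = -156/7)
(325978 - (-21946 + 183933)/(-158918 + R(245, r(4))))/(-377779) = (325978 - (-21946 + 183933)/(-158918 - 156/7))/(-377779) = (325978 - 161987/(-1112582/7))*(-1/377779) = (325978 - 161987*(-7)/1112582)*(-1/377779) = (325978 - 1*(-1133909/1112582))*(-1/377779) = (325978 + 1133909/1112582)*(-1/377779) = (362678389105/1112582)*(-1/377779) = -362678389105/420310115378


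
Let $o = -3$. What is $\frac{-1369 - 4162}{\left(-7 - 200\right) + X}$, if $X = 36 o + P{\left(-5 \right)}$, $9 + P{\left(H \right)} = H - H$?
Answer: $\frac{5531}{324} \approx 17.071$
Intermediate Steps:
$P{\left(H \right)} = -9$ ($P{\left(H \right)} = -9 + \left(H - H\right) = -9 + 0 = -9$)
$X = -117$ ($X = 36 \left(-3\right) - 9 = -108 - 9 = -117$)
$\frac{-1369 - 4162}{\left(-7 - 200\right) + X} = \frac{-1369 - 4162}{\left(-7 - 200\right) - 117} = - \frac{5531}{\left(-7 - 200\right) - 117} = - \frac{5531}{-207 - 117} = - \frac{5531}{-324} = \left(-5531\right) \left(- \frac{1}{324}\right) = \frac{5531}{324}$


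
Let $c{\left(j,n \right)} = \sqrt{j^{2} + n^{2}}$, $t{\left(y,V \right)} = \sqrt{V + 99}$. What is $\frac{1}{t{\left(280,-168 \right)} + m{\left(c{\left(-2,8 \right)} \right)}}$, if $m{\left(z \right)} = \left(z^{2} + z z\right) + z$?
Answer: $\frac{1}{136 + 2 \sqrt{17} + i \sqrt{69}} \approx 0.0069097 - 0.0003979 i$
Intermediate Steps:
$t{\left(y,V \right)} = \sqrt{99 + V}$
$m{\left(z \right)} = z + 2 z^{2}$ ($m{\left(z \right)} = \left(z^{2} + z^{2}\right) + z = 2 z^{2} + z = z + 2 z^{2}$)
$\frac{1}{t{\left(280,-168 \right)} + m{\left(c{\left(-2,8 \right)} \right)}} = \frac{1}{\sqrt{99 - 168} + \sqrt{\left(-2\right)^{2} + 8^{2}} \left(1 + 2 \sqrt{\left(-2\right)^{2} + 8^{2}}\right)} = \frac{1}{\sqrt{-69} + \sqrt{4 + 64} \left(1 + 2 \sqrt{4 + 64}\right)} = \frac{1}{i \sqrt{69} + \sqrt{68} \left(1 + 2 \sqrt{68}\right)} = \frac{1}{i \sqrt{69} + 2 \sqrt{17} \left(1 + 2 \cdot 2 \sqrt{17}\right)} = \frac{1}{i \sqrt{69} + 2 \sqrt{17} \left(1 + 4 \sqrt{17}\right)}$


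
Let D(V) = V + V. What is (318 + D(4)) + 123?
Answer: 449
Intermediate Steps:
D(V) = 2*V
(318 + D(4)) + 123 = (318 + 2*4) + 123 = (318 + 8) + 123 = 326 + 123 = 449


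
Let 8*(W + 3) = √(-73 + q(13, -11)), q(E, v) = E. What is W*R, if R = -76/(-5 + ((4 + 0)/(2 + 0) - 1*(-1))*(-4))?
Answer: -228/17 + 19*I*√15/17 ≈ -13.412 + 4.3286*I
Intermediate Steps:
W = -3 + I*√15/4 (W = -3 + √(-73 + 13)/8 = -3 + √(-60)/8 = -3 + (2*I*√15)/8 = -3 + I*√15/4 ≈ -3.0 + 0.96825*I)
R = 76/17 (R = -76/(-5 + (4/2 + 1)*(-4)) = -76/(-5 + (4*(½) + 1)*(-4)) = -76/(-5 + (2 + 1)*(-4)) = -76/(-5 + 3*(-4)) = -76/(-5 - 12) = -76/(-17) = -76*(-1/17) = 76/17 ≈ 4.4706)
W*R = (-3 + I*√15/4)*(76/17) = -228/17 + 19*I*√15/17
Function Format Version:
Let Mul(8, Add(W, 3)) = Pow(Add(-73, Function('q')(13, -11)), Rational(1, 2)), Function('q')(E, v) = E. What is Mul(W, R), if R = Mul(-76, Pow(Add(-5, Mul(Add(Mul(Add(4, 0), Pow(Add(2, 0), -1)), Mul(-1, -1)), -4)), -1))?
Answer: Add(Rational(-228, 17), Mul(Rational(19, 17), I, Pow(15, Rational(1, 2)))) ≈ Add(-13.412, Mul(4.3286, I))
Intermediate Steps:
W = Add(-3, Mul(Rational(1, 4), I, Pow(15, Rational(1, 2)))) (W = Add(-3, Mul(Rational(1, 8), Pow(Add(-73, 13), Rational(1, 2)))) = Add(-3, Mul(Rational(1, 8), Pow(-60, Rational(1, 2)))) = Add(-3, Mul(Rational(1, 8), Mul(2, I, Pow(15, Rational(1, 2))))) = Add(-3, Mul(Rational(1, 4), I, Pow(15, Rational(1, 2)))) ≈ Add(-3.0000, Mul(0.96825, I)))
R = Rational(76, 17) (R = Mul(-76, Pow(Add(-5, Mul(Add(Mul(4, Pow(2, -1)), 1), -4)), -1)) = Mul(-76, Pow(Add(-5, Mul(Add(Mul(4, Rational(1, 2)), 1), -4)), -1)) = Mul(-76, Pow(Add(-5, Mul(Add(2, 1), -4)), -1)) = Mul(-76, Pow(Add(-5, Mul(3, -4)), -1)) = Mul(-76, Pow(Add(-5, -12), -1)) = Mul(-76, Pow(-17, -1)) = Mul(-76, Rational(-1, 17)) = Rational(76, 17) ≈ 4.4706)
Mul(W, R) = Mul(Add(-3, Mul(Rational(1, 4), I, Pow(15, Rational(1, 2)))), Rational(76, 17)) = Add(Rational(-228, 17), Mul(Rational(19, 17), I, Pow(15, Rational(1, 2))))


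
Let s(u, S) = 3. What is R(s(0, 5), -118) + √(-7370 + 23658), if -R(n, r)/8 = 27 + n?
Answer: -240 + 4*√1018 ≈ -112.38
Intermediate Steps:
R(n, r) = -216 - 8*n (R(n, r) = -8*(27 + n) = -216 - 8*n)
R(s(0, 5), -118) + √(-7370 + 23658) = (-216 - 8*3) + √(-7370 + 23658) = (-216 - 24) + √16288 = -240 + 4*√1018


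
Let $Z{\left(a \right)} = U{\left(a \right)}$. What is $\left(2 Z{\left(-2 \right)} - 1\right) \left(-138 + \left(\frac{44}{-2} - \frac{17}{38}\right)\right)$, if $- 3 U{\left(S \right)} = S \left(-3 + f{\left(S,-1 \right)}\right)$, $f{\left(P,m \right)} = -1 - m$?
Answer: $\frac{30485}{38} \approx 802.24$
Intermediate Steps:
$U{\left(S \right)} = S$ ($U{\left(S \right)} = - \frac{S \left(-3 - 0\right)}{3} = - \frac{S \left(-3 + \left(-1 + 1\right)\right)}{3} = - \frac{S \left(-3 + 0\right)}{3} = - \frac{S \left(-3\right)}{3} = - \frac{\left(-3\right) S}{3} = S$)
$Z{\left(a \right)} = a$
$\left(2 Z{\left(-2 \right)} - 1\right) \left(-138 + \left(\frac{44}{-2} - \frac{17}{38}\right)\right) = \left(2 \left(-2\right) - 1\right) \left(-138 + \left(\frac{44}{-2} - \frac{17}{38}\right)\right) = \left(-4 - 1\right) \left(-138 + \left(44 \left(- \frac{1}{2}\right) - \frac{17}{38}\right)\right) = - 5 \left(-138 - \frac{853}{38}\right) = \left(-5\right) \left(- \frac{6097}{38}\right) = \frac{30485}{38}$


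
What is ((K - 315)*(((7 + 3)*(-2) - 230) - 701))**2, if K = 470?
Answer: 21728234025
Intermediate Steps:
((K - 315)*(((7 + 3)*(-2) - 230) - 701))**2 = ((470 - 315)*(((7 + 3)*(-2) - 230) - 701))**2 = (155*((10*(-2) - 230) - 701))**2 = (155*((-20 - 230) - 701))**2 = (155*(-250 - 701))**2 = (155*(-951))**2 = (-147405)**2 = 21728234025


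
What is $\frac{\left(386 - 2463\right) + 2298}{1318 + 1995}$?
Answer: $\frac{221}{3313} \approx 0.066707$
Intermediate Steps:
$\frac{\left(386 - 2463\right) + 2298}{1318 + 1995} = \frac{-2077 + 2298}{3313} = 221 \cdot \frac{1}{3313} = \frac{221}{3313}$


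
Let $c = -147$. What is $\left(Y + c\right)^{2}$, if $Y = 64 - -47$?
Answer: $1296$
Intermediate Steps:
$Y = 111$ ($Y = 64 + 47 = 111$)
$\left(Y + c\right)^{2} = \left(111 - 147\right)^{2} = \left(-36\right)^{2} = 1296$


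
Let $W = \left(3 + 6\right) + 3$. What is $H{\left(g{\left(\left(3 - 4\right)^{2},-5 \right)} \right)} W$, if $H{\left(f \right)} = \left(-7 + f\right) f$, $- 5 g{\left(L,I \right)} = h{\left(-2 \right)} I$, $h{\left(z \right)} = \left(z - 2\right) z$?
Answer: $96$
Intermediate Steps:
$h{\left(z \right)} = z \left(-2 + z\right)$ ($h{\left(z \right)} = \left(-2 + z\right) z = z \left(-2 + z\right)$)
$g{\left(L,I \right)} = - \frac{8 I}{5}$ ($g{\left(L,I \right)} = - \frac{- 2 \left(-2 - 2\right) I}{5} = - \frac{\left(-2\right) \left(-4\right) I}{5} = - \frac{8 I}{5}$)
$H{\left(f \right)} = f \left(-7 + f\right)$
$W = 12$ ($W = 9 + 3 = 12$)
$H{\left(g{\left(\left(3 - 4\right)^{2},-5 \right)} \right)} W = \left(- \frac{8}{5}\right) \left(-5\right) \left(-7 - -8\right) 12 = 8 \left(-7 + 8\right) 12 = 8 \cdot 1 \cdot 12 = 8 \cdot 12 = 96$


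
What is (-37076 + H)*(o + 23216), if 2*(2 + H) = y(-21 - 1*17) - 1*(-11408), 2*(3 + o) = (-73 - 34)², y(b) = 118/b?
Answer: -69002684125/76 ≈ -9.0793e+8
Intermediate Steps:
o = 11443/2 (o = -3 + (-73 - 34)²/2 = -3 + (½)*(-107)² = -3 + (½)*11449 = -3 + 11449/2 = 11443/2 ≈ 5721.5)
H = 216617/38 (H = -2 + (118/(-21 - 1*17) - 1*(-11408))/2 = -2 + (118/(-21 - 17) + 11408)/2 = -2 + (118/(-38) + 11408)/2 = -2 + (118*(-1/38) + 11408)/2 = -2 + (-59/19 + 11408)/2 = -2 + (½)*(216693/19) = -2 + 216693/38 = 216617/38 ≈ 5700.4)
(-37076 + H)*(o + 23216) = (-37076 + 216617/38)*(11443/2 + 23216) = -1192271/38*57875/2 = -69002684125/76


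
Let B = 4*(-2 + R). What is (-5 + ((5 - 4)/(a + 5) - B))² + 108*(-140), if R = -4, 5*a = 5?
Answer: -531095/36 ≈ -14753.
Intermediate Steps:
a = 1 (a = (⅕)*5 = 1)
B = -24 (B = 4*(-2 - 4) = 4*(-6) = -24)
(-5 + ((5 - 4)/(a + 5) - B))² + 108*(-140) = (-5 + ((5 - 4)/(1 + 5) - 1*(-24)))² + 108*(-140) = (-5 + (1/6 + 24))² - 15120 = (-5 + (1*(⅙) + 24))² - 15120 = (-5 + (⅙ + 24))² - 15120 = (-5 + 145/6)² - 15120 = (115/6)² - 15120 = 13225/36 - 15120 = -531095/36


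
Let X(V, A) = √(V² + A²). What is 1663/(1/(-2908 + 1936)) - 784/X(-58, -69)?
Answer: -1616436 - 784*√13/325 ≈ -1.6164e+6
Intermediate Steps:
X(V, A) = √(A² + V²)
1663/(1/(-2908 + 1936)) - 784/X(-58, -69) = 1663/(1/(-2908 + 1936)) - 784/√((-69)² + (-58)²) = 1663/(1/(-972)) - 784/√(4761 + 3364) = 1663/(-1/972) - 784*√13/325 = 1663*(-972) - 784*√13/325 = -1616436 - 784*√13/325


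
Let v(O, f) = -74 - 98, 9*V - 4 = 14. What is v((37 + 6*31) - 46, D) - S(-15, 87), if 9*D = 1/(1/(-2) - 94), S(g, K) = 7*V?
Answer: -186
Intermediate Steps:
V = 2 (V = 4/9 + (⅑)*14 = 4/9 + 14/9 = 2)
S(g, K) = 14 (S(g, K) = 7*2 = 14)
D = -2/1701 (D = 1/(9*(1/(-2) - 94)) = 1/(9*(-½ - 94)) = 1/(9*(-189/2)) = (⅑)*(-2/189) = -2/1701 ≈ -0.0011758)
v(O, f) = -172
v((37 + 6*31) - 46, D) - S(-15, 87) = -172 - 1*14 = -172 - 14 = -186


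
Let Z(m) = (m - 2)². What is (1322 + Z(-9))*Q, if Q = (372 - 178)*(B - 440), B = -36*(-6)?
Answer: -62707008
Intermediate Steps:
B = 216
Q = -43456 (Q = (372 - 178)*(216 - 440) = 194*(-224) = -43456)
Z(m) = (-2 + m)²
(1322 + Z(-9))*Q = (1322 + (-2 - 9)²)*(-43456) = (1322 + (-11)²)*(-43456) = (1322 + 121)*(-43456) = 1443*(-43456) = -62707008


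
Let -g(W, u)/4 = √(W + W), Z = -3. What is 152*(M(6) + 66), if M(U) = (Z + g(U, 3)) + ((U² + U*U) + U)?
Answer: 21432 - 1216*√3 ≈ 19326.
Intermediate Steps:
g(W, u) = -4*√2*√W (g(W, u) = -4*√(W + W) = -4*√2*√W)
M(U) = -3 + U + 2*U² - 4*√2*√U (M(U) = (-3 - 4*√2*√U) + ((U² + U*U) + U) = (-3 - 4*√2*√U) + ((U² + U²) + U) = (-3 - 4*√2*√U) + (2*U² + U) = (-3 - 4*√2*√U) + (U + 2*U²) = -3 + U + 2*U² - 4*√2*√U)
152*(M(6) + 66) = 152*((-3 + 6 + 2*6² - 4*√2*√6) + 66) = 152*((-3 + 6 + 2*36 - 8*√3) + 66) = 152*((-3 + 6 + 72 - 8*√3) + 66) = 152*((75 - 8*√3) + 66) = 152*(141 - 8*√3) = 21432 - 1216*√3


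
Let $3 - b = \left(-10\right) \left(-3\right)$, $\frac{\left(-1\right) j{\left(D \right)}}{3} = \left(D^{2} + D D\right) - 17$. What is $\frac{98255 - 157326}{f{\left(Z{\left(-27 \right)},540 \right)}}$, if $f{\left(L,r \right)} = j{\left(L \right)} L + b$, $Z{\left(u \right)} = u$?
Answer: $- \frac{59071}{116694} \approx -0.5062$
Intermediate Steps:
$j{\left(D \right)} = 51 - 6 D^{2}$ ($j{\left(D \right)} = - 3 \left(\left(D^{2} + D D\right) - 17\right) = - 3 \left(\left(D^{2} + D^{2}\right) - 17\right) = - 3 \left(2 D^{2} - 17\right) = - 3 \left(-17 + 2 D^{2}\right) = 51 - 6 D^{2}$)
$b = -27$ ($b = 3 - \left(-10\right) \left(-3\right) = 3 - 30 = -27$)
$f{\left(L,r \right)} = -27 + L \left(51 - 6 L^{2}\right)$ ($f{\left(L,r \right)} = \left(51 - 6 L^{2}\right) L - 27 = L \left(51 - 6 L^{2}\right) - 27 = -27 + L \left(51 - 6 L^{2}\right)$)
$\frac{98255 - 157326}{f{\left(Z{\left(-27 \right)},540 \right)}} = \frac{98255 - 157326}{-27 - 6 \left(-27\right)^{3} + 51 \left(-27\right)} = \frac{98255 - 157326}{-27 - -118098 - 1377} = - \frac{59071}{-27 + 118098 - 1377} = - \frac{59071}{116694}$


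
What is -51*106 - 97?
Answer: -5503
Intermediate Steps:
-51*106 - 97 = -5406 - 97 = -5503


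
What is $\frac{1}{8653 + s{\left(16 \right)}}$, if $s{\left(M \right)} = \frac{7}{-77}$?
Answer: $\frac{11}{95182} \approx 0.00011557$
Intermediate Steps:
$s{\left(M \right)} = - \frac{1}{11}$ ($s{\left(M \right)} = 7 \left(- \frac{1}{77}\right) = - \frac{1}{11}$)
$\frac{1}{8653 + s{\left(16 \right)}} = \frac{1}{8653 - \frac{1}{11}} = \frac{1}{\frac{95182}{11}} = \frac{11}{95182}$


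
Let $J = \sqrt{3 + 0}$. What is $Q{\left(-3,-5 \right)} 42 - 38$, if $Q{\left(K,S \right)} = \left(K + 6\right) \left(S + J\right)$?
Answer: $-668 + 126 \sqrt{3} \approx -449.76$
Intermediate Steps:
$J = \sqrt{3} \approx 1.732$
$Q{\left(K,S \right)} = \left(6 + K\right) \left(S + \sqrt{3}\right)$ ($Q{\left(K,S \right)} = \left(K + 6\right) \left(S + \sqrt{3}\right) = \left(6 + K\right) \left(S + \sqrt{3}\right)$)
$Q{\left(-3,-5 \right)} 42 - 38 = \left(6 \left(-5\right) + 6 \sqrt{3} - -15 - 3 \sqrt{3}\right) 42 - 38 = \left(-30 + 6 \sqrt{3} + 15 - 3 \sqrt{3}\right) 42 - 38 = \left(-15 + 3 \sqrt{3}\right) 42 - 38 = \left(-630 + 126 \sqrt{3}\right) - 38 = -668 + 126 \sqrt{3}$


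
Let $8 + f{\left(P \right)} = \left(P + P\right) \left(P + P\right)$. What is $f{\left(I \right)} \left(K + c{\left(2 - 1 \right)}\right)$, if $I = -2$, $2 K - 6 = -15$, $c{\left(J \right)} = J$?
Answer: $-28$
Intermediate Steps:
$K = - \frac{9}{2}$ ($K = 3 + \frac{1}{2} \left(-15\right) = 3 - \frac{15}{2} = - \frac{9}{2} \approx -4.5$)
$f{\left(P \right)} = -8 + 4 P^{2}$ ($f{\left(P \right)} = -8 + \left(P + P\right) \left(P + P\right) = -8 + 2 P 2 P = -8 + 4 P^{2}$)
$f{\left(I \right)} \left(K + c{\left(2 - 1 \right)}\right) = \left(-8 + 4 \left(-2\right)^{2}\right) \left(- \frac{9}{2} + \left(2 - 1\right)\right) = \left(-8 + 4 \cdot 4\right) \left(- \frac{9}{2} + 1\right) = \left(-8 + 16\right) \left(- \frac{7}{2}\right) = 8 \left(- \frac{7}{2}\right) = -28$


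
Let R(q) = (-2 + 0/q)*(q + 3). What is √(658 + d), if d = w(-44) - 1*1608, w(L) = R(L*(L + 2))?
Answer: 2*I*√1163 ≈ 68.206*I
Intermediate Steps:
R(q) = -6 - 2*q (R(q) = (-2 + 0)*(3 + q) = -2*(3 + q) = -6 - 2*q)
w(L) = -6 - 2*L*(2 + L) (w(L) = -6 - 2*L*(L + 2) = -6 - 2*L*(2 + L))
d = -5310 (d = (-6 - 2*(-44)*(2 - 44)) - 1*1608 = (-6 - 2*(-44)*(-42)) - 1608 = (-6 - 3696) - 1608 = -3702 - 1608 = -5310)
√(658 + d) = √(658 - 5310) = √(-4652) = 2*I*√1163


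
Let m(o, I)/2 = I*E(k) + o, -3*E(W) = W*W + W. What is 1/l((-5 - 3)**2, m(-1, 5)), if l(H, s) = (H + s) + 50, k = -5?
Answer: 3/136 ≈ 0.022059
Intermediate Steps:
E(W) = -W/3 - W**2/3 (E(W) = -(W*W + W)/3 = -(W**2 + W)/3 = -(W + W**2)/3 = -W/3 - W**2/3)
m(o, I) = 2*o - 40*I/3 (m(o, I) = 2*(I*(-1/3*(-5)*(1 - 5)) + o) = 2*(I*(-1/3*(-5)*(-4)) + o) = 2*(I*(-20/3) + o) = 2*(-20*I/3 + o) = 2*(o - 20*I/3) = 2*o - 40*I/3)
l(H, s) = 50 + H + s
1/l((-5 - 3)**2, m(-1, 5)) = 1/(50 + (-5 - 3)**2 + (2*(-1) - 40/3*5)) = 1/(50 + (-8)**2 + (-2 - 200/3)) = 1/(50 + 64 - 206/3) = 1/(136/3) = 3/136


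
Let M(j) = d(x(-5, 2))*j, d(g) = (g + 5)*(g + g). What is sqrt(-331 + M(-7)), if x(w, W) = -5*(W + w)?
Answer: I*sqrt(4531) ≈ 67.313*I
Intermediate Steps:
x(w, W) = -5*W - 5*w
d(g) = 2*g*(5 + g) (d(g) = (5 + g)*(2*g) = 2*g*(5 + g))
M(j) = 600*j (M(j) = (2*(-5*2 - 5*(-5))*(5 + (-5*2 - 5*(-5))))*j = (2*(-10 + 25)*(5 + (-10 + 25)))*j = (2*15*(5 + 15))*j = (2*15*20)*j = 600*j)
sqrt(-331 + M(-7)) = sqrt(-331 + 600*(-7)) = sqrt(-331 - 4200) = sqrt(-4531) = I*sqrt(4531)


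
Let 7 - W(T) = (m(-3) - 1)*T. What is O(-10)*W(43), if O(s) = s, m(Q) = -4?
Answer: -2220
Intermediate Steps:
W(T) = 7 + 5*T (W(T) = 7 - (-4 - 1)*T = 7 - (-5)*T = 7 + 5*T)
O(-10)*W(43) = -10*(7 + 5*43) = -10*(7 + 215) = -10*222 = -2220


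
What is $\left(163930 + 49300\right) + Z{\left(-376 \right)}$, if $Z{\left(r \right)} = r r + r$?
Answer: $354230$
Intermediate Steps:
$Z{\left(r \right)} = r + r^{2}$ ($Z{\left(r \right)} = r^{2} + r = r + r^{2}$)
$\left(163930 + 49300\right) + Z{\left(-376 \right)} = \left(163930 + 49300\right) - 376 \left(1 - 376\right) = 213230 - -141000 = 213230 + 141000 = 354230$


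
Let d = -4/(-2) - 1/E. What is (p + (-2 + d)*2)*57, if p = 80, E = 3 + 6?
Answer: 13642/3 ≈ 4547.3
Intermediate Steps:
E = 9
d = 17/9 (d = -4/(-2) - 1/9 = -4*(-½) - 1*⅑ = 2 - ⅑ = 17/9 ≈ 1.8889)
(p + (-2 + d)*2)*57 = (80 + (-2 + 17/9)*2)*57 = (80 - ⅑*2)*57 = (80 - 2/9)*57 = (718/9)*57 = 13642/3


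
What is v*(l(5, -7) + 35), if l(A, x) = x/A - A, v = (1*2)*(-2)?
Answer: -572/5 ≈ -114.40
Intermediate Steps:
v = -4 (v = 2*(-2) = -4)
l(A, x) = -A + x/A
v*(l(5, -7) + 35) = -4*((-1*5 - 7/5) + 35) = -4*((-5 - 7*1/5) + 35) = -4*((-5 - 7/5) + 35) = -4*(-32/5 + 35) = -4*143/5 = -572/5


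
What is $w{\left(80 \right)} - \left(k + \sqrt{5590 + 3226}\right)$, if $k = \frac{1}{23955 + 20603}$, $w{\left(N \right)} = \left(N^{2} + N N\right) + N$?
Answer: $\frac{573907039}{44558} - 4 \sqrt{551} \approx 12786.0$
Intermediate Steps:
$w{\left(N \right)} = N + 2 N^{2}$ ($w{\left(N \right)} = \left(N^{2} + N^{2}\right) + N = 2 N^{2} + N = N + 2 N^{2}$)
$k = \frac{1}{44558} \approx 2.2443 \cdot 10^{-5}$
$w{\left(80 \right)} - \left(k + \sqrt{5590 + 3226}\right) = 80 \left(1 + 2 \cdot 80\right) - \left(\frac{1}{44558} + \sqrt{5590 + 3226}\right) = 80 \left(1 + 160\right) - \left(\frac{1}{44558} + \sqrt{8816}\right) = 80 \cdot 161 - \left(\frac{1}{44558} + 4 \sqrt{551}\right) = 12880 - \left(\frac{1}{44558} + 4 \sqrt{551}\right) = \frac{573907039}{44558} - 4 \sqrt{551}$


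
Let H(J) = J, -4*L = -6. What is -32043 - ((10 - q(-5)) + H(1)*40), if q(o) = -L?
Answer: -64189/2 ≈ -32095.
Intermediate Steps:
L = 3/2 (L = -1/4*(-6) = 3/2 ≈ 1.5000)
q(o) = -3/2 (q(o) = -1*3/2 = -3/2)
-32043 - ((10 - q(-5)) + H(1)*40) = -32043 - ((10 - 1*(-3/2)) + 1*40) = -32043 - ((10 + 3/2) + 40) = -32043 - (23/2 + 40) = -32043 - 1*103/2 = -32043 - 103/2 = -64189/2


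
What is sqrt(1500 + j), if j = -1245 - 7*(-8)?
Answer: sqrt(311) ≈ 17.635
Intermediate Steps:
j = -1189 (j = -1245 - 1*(-56) = -1245 + 56 = -1189)
sqrt(1500 + j) = sqrt(1500 - 1189) = sqrt(311)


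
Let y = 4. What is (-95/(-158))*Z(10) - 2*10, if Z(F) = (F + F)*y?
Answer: 2220/79 ≈ 28.101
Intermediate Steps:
Z(F) = 8*F (Z(F) = (F + F)*4 = (2*F)*4 = 8*F)
(-95/(-158))*Z(10) - 2*10 = (-95/(-158))*(8*10) - 2*10 = -95*(-1/158)*80 - 20 = (95/158)*80 - 20 = 3800/79 - 20 = 2220/79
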